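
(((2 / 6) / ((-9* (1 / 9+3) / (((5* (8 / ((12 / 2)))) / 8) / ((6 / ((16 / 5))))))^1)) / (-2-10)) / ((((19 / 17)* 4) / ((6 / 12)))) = 17 / 344736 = 0.00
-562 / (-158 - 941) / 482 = 281 / 264859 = 0.00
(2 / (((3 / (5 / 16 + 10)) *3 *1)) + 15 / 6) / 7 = 115 / 168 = 0.68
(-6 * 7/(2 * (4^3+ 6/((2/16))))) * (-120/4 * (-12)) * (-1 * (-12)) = -810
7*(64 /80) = 28 /5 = 5.60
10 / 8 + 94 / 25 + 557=56201 / 100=562.01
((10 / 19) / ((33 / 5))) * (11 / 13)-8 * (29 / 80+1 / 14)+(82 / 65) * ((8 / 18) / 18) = -4723577 / 1400490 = -3.37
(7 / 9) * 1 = 7 / 9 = 0.78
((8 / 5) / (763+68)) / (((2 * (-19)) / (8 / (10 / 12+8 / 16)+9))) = -0.00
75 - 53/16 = 1147/16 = 71.69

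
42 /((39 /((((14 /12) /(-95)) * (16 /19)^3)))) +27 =685939361 /25412595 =26.99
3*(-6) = -18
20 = 20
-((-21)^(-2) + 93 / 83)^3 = -1.42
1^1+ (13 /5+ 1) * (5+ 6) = 203 /5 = 40.60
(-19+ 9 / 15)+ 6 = -12.40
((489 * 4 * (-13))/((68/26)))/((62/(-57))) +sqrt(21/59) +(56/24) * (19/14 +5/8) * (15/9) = sqrt(1239)/59 +113150383/12648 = 8946.71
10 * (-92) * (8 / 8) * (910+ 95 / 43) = -36087000 / 43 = -839232.56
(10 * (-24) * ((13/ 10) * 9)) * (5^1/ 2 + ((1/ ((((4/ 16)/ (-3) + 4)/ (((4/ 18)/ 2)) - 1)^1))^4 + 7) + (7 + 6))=-22256758026828/ 352275361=-63180.00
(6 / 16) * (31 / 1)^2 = 2883 / 8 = 360.38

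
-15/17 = -0.88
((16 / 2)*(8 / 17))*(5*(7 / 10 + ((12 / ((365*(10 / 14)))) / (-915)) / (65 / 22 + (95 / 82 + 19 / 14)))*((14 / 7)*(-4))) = -6890246564096 / 65365920975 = -105.41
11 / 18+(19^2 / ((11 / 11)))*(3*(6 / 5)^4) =25271099 / 11250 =2246.32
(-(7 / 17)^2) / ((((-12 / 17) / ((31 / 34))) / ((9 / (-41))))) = -4557 / 94792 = -0.05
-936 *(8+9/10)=-41652/5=-8330.40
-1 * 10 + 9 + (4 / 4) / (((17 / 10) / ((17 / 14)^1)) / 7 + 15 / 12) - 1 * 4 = -125 / 29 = -4.31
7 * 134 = 938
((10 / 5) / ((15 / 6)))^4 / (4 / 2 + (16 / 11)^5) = 20614528 / 428336875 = 0.05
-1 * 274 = -274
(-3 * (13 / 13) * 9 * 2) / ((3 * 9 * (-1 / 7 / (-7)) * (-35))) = 14 / 5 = 2.80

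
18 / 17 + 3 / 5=141 / 85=1.66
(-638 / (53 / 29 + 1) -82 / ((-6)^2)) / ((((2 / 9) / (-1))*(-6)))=-168199 / 984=-170.93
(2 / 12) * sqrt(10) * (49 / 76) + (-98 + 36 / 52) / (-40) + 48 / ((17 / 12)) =49 * sqrt(10) / 456 + 64205 / 1768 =36.65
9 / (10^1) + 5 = 59 / 10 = 5.90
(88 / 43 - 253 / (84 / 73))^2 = 619014900625 / 13046544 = 47446.66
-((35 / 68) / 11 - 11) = 8193 / 748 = 10.95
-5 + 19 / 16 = -61 / 16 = -3.81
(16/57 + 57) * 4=13060/57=229.12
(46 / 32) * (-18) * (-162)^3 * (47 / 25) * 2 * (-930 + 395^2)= 320760623118582 / 5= 64152124623716.40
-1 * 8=-8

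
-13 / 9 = -1.44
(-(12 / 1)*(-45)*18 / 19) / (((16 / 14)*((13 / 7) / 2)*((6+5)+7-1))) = 119070 / 4199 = 28.36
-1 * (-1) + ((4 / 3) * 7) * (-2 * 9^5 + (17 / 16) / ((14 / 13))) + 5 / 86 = -1137509341 / 1032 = -1102237.73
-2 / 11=-0.18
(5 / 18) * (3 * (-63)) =-105 / 2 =-52.50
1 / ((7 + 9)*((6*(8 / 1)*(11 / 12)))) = 1 / 704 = 0.00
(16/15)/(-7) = -16/105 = -0.15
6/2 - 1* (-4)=7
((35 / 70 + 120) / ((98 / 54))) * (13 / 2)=84591 / 196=431.59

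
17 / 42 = 0.40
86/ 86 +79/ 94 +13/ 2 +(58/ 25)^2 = 403108/ 29375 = 13.72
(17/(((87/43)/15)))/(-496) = -0.25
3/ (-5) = -3/ 5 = -0.60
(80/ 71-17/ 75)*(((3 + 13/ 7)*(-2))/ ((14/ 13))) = -2118506/ 260925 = -8.12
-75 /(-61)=75 /61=1.23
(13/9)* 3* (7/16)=91/48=1.90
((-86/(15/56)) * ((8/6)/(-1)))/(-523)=-19264/23535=-0.82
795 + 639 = 1434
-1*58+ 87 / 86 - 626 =-58737 / 86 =-682.99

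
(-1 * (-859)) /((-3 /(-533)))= 152615.67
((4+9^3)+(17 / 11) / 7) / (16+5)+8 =69394 / 1617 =42.92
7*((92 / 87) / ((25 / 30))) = 1288 / 145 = 8.88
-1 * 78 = -78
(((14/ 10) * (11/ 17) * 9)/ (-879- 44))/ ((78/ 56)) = -6468/ 1019915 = -0.01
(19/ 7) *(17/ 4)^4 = 1586899/ 1792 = 885.55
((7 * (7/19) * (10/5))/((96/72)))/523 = 147/19874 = 0.01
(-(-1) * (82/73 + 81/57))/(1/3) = 10587/1387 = 7.63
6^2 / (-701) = -36 / 701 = -0.05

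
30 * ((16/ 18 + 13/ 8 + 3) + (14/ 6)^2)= 1315/ 4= 328.75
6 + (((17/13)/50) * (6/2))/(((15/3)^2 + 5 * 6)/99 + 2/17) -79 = -72.88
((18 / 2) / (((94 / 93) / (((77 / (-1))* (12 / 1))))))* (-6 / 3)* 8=131640.51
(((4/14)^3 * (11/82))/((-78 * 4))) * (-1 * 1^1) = 11/1096914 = 0.00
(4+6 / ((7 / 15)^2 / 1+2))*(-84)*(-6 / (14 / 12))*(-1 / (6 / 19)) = -4577328 / 499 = -9173.00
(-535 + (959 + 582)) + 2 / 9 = 9056 / 9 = 1006.22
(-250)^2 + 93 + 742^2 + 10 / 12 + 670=3682967 / 6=613827.83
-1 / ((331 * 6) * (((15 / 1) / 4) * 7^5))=-2 / 250340265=-0.00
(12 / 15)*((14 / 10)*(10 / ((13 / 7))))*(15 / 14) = 84 / 13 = 6.46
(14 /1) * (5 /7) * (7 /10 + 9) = 97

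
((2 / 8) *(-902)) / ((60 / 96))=-1804 / 5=-360.80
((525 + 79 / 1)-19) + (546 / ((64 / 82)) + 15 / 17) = 349641 / 272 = 1285.44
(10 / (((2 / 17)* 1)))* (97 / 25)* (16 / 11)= 26384 / 55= 479.71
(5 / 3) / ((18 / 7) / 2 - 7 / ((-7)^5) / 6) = 24010 / 18523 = 1.30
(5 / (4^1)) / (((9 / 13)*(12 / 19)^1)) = 1235 / 432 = 2.86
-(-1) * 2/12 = 1/6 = 0.17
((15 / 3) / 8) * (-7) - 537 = -4331 / 8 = -541.38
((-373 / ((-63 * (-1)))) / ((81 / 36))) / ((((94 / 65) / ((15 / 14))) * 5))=-0.39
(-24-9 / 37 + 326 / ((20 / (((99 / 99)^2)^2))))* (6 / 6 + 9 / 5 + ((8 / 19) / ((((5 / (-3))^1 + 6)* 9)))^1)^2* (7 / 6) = -557792642477 / 7618498875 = -73.22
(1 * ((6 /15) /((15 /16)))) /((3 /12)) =128 /75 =1.71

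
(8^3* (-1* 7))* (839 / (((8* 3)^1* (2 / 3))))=-187936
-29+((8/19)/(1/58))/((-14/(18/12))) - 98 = -17239/133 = -129.62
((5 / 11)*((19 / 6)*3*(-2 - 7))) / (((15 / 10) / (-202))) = 57570 / 11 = 5233.64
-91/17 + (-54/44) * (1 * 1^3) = -2461/374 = -6.58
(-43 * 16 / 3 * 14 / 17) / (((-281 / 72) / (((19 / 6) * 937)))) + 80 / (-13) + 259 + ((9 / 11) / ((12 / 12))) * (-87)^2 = 102488803922 / 683111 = 150032.43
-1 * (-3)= 3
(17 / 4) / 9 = 17 / 36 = 0.47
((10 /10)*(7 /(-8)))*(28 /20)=-49 /40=-1.22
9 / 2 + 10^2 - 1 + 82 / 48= 2525 / 24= 105.21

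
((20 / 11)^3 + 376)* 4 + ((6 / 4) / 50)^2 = 20338251979 / 13310000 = 1528.04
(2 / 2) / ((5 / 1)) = 1 / 5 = 0.20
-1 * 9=-9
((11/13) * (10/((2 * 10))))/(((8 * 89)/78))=33/712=0.05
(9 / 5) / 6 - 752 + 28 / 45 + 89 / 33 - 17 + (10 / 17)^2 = -218884103 / 286110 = -765.03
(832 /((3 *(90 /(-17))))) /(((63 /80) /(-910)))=14709760 /243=60533.99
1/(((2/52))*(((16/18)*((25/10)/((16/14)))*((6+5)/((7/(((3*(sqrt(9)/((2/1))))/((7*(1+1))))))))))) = 1456/55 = 26.47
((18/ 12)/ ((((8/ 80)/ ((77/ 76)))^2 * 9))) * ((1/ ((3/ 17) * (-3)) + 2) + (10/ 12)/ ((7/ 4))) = 783475/ 77976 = 10.05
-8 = -8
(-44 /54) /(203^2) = -22 /1112643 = -0.00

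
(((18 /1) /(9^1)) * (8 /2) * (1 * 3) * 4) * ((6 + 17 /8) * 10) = 7800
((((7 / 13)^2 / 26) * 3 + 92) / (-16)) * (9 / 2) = -3639555 / 140608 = -25.88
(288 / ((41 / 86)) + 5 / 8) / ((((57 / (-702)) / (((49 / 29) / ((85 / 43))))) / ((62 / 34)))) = -1515800711061 / 130575980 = -11608.57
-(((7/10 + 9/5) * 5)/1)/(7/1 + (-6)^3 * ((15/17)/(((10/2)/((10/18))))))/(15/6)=85/241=0.35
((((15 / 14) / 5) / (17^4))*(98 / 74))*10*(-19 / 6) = -665 / 6180554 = -0.00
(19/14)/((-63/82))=-779/441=-1.77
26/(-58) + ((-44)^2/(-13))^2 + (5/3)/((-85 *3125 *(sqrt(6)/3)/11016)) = 108692587/4901-108 *sqrt(6)/3125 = 22177.55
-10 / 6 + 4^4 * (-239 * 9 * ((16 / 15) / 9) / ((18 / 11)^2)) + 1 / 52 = -1539982997 / 63180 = -24374.53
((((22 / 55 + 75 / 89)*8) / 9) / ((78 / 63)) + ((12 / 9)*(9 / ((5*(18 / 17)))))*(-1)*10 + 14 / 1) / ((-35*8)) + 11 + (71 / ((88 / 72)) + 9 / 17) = 69.65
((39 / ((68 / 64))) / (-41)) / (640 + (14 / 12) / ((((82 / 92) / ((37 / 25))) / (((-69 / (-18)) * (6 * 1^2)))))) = -46800 / 35785187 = -0.00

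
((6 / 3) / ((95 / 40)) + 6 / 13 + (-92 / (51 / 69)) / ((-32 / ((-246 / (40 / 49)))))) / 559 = -786630061 / 375558560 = -2.09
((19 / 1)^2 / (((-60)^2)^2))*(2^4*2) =361 / 405000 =0.00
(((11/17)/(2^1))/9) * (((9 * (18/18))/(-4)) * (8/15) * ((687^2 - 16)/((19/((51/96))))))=-5191483/9120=-569.24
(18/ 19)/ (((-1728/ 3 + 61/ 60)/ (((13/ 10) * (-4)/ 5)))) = 5616/ 3277405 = 0.00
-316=-316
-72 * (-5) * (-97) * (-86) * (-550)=-1651716000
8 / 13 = 0.62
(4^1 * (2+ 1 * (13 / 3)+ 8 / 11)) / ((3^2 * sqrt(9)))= 932 / 891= 1.05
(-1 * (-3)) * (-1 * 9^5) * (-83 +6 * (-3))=17891847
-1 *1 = -1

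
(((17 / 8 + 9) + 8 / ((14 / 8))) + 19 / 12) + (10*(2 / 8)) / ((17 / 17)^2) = 3323 / 168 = 19.78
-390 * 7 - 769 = -3499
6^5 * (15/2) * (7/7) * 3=174960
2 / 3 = 0.67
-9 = -9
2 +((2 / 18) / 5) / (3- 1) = 181 / 90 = 2.01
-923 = -923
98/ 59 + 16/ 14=1158/ 413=2.80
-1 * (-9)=9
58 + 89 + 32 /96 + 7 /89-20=127.41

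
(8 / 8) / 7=1 / 7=0.14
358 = 358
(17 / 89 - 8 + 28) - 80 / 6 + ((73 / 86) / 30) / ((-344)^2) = 186338972257 / 27172312320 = 6.86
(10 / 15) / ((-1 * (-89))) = 2 / 267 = 0.01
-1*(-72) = 72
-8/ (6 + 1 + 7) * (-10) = 40/ 7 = 5.71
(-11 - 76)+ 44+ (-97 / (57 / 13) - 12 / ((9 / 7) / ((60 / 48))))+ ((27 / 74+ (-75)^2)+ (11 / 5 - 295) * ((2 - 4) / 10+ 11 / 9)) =553535387 / 105450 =5249.27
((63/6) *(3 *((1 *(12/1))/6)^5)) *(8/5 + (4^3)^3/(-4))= -330293376/5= -66058675.20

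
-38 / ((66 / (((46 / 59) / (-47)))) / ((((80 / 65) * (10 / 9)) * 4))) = 559360 / 10706553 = 0.05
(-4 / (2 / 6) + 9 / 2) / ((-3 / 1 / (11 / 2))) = 55 / 4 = 13.75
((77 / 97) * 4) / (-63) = -44 / 873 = -0.05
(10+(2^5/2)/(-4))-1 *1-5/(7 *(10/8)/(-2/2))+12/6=53/7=7.57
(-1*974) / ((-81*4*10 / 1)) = 487 / 1620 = 0.30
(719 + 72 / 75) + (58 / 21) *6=128893 / 175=736.53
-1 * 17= -17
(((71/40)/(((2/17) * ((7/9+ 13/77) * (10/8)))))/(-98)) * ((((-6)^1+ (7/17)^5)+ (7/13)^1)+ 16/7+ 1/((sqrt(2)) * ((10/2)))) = 718380029961/1745054365600 - 119493 * sqrt(2)/9184000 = 0.39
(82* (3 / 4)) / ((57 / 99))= 4059 / 38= 106.82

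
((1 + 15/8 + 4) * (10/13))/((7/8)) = 550/91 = 6.04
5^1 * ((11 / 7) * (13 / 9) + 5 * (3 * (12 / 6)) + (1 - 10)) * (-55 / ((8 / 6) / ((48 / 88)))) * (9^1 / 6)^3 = -494775 / 56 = -8835.27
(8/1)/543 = 8/543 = 0.01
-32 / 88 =-4 / 11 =-0.36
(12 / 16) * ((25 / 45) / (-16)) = -5 / 192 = -0.03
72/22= 36/11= 3.27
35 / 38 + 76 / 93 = 6143 / 3534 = 1.74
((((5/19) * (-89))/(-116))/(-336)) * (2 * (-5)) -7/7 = -368047/370272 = -0.99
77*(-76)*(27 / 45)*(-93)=1632708 / 5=326541.60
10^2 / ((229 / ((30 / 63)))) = 1000 / 4809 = 0.21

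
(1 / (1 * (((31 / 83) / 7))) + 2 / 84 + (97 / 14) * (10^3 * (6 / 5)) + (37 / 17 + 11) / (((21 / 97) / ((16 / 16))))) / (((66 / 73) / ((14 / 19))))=1506970609 / 220286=6840.97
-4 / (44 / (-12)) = 12 / 11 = 1.09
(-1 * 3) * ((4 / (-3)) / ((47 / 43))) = 172 / 47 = 3.66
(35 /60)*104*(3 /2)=91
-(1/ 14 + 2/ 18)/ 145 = -23/ 18270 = -0.00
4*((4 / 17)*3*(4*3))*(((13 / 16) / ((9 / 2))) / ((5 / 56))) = 5824 / 85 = 68.52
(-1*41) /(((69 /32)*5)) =-3.80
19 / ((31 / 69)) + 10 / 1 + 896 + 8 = 29645 / 31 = 956.29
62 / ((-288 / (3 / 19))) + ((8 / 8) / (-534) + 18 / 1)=17.96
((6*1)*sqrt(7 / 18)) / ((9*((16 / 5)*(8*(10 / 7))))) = 7*sqrt(14) / 2304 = 0.01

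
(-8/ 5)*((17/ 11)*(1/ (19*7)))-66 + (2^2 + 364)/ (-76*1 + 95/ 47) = -95034418/ 1338645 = -70.99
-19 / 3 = -6.33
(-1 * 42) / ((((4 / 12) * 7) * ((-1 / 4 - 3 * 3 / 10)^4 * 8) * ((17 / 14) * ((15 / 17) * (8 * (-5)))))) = 8400 / 279841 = 0.03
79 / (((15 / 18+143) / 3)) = 1422 / 863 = 1.65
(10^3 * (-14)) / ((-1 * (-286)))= -48.95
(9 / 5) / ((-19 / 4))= -36 / 95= -0.38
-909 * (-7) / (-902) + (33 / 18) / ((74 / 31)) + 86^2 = 1479745829 / 200244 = 7389.71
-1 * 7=-7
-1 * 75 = -75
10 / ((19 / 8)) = 80 / 19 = 4.21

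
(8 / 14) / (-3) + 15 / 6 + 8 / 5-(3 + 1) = -19 / 210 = -0.09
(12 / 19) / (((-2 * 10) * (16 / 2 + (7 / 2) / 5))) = -2 / 551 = -0.00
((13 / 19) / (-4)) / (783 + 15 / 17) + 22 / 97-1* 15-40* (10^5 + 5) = -392978187183845 / 98239272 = -4000214.77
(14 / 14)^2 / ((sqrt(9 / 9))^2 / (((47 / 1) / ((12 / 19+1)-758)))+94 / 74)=-33041 / 489756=-0.07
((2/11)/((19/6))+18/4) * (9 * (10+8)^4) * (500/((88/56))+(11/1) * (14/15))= 3251303130096/2299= 1414224936.97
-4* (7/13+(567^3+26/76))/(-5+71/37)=1110597258403/4693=236649746.09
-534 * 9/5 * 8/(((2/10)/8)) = -307584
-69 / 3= -23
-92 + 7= -85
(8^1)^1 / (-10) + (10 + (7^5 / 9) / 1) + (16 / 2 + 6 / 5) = 84863 / 45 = 1885.84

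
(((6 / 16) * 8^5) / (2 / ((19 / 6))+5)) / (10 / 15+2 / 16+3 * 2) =5603328 / 17441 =321.27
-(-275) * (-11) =-3025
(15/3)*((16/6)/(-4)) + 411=1223/3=407.67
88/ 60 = 22/ 15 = 1.47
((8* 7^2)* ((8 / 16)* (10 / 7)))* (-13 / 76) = -910 / 19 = -47.89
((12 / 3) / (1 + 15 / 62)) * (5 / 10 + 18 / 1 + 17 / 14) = 34224 / 539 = 63.50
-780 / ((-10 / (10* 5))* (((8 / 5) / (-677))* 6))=-1100125 / 4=-275031.25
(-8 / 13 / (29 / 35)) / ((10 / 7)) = -196 / 377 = -0.52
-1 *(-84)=84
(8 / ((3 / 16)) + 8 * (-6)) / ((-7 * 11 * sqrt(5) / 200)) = 640 * sqrt(5) / 231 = 6.20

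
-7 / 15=-0.47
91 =91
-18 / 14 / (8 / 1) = -9 / 56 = -0.16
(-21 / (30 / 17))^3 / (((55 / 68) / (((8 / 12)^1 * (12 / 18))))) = -57295406 / 61875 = -925.99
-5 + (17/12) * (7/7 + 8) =7.75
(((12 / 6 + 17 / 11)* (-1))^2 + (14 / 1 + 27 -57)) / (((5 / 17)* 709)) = -1411 / 85789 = -0.02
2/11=0.18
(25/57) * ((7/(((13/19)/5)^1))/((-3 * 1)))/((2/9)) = -875/26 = -33.65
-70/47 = -1.49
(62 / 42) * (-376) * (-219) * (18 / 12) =1276332 / 7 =182333.14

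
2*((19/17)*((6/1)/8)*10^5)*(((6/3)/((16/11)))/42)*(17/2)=653125/14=46651.79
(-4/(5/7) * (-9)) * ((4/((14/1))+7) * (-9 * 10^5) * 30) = -9914400000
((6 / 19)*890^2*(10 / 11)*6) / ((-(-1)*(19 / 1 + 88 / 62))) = 66818.11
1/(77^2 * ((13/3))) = 3/77077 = 0.00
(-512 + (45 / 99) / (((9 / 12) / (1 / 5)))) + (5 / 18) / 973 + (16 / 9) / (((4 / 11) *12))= -511.47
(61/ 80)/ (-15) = -61/ 1200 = -0.05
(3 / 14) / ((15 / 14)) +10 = 10.20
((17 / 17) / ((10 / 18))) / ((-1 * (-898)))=9 / 4490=0.00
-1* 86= -86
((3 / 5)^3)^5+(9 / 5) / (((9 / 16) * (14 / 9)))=2.06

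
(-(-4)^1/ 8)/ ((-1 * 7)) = -1/ 14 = -0.07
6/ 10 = 3/ 5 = 0.60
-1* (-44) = 44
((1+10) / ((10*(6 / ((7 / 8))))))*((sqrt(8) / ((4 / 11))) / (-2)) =-847*sqrt(2) / 1920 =-0.62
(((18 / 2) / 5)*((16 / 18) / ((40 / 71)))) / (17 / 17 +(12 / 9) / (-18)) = 1917 / 625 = 3.07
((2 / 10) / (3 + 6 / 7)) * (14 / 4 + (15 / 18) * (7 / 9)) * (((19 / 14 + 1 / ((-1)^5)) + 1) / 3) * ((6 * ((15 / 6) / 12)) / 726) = 133 / 793881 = 0.00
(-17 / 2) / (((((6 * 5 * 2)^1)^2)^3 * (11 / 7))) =-119 / 1026432000000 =-0.00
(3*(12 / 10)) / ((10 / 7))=63 / 25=2.52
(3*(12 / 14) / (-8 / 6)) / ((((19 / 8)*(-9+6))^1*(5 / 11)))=396 / 665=0.60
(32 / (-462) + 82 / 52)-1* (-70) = 429475 / 6006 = 71.51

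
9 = 9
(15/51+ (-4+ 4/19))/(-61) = 1129/19703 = 0.06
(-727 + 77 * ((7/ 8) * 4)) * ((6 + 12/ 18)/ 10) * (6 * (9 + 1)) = -18300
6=6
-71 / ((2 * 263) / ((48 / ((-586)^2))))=-426 / 22578287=-0.00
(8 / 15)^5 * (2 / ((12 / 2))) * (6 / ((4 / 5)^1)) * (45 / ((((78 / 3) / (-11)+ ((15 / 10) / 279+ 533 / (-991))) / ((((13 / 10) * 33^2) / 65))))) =-669936041984 / 18350290625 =-36.51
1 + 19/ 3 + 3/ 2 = 53/ 6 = 8.83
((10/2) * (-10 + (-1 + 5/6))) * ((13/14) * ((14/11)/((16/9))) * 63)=-749385/352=-2128.93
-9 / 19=-0.47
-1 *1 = -1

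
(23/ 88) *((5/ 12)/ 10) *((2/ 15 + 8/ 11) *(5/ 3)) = 1633/ 104544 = 0.02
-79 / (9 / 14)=-1106 / 9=-122.89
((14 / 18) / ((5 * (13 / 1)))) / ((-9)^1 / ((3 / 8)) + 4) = -0.00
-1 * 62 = -62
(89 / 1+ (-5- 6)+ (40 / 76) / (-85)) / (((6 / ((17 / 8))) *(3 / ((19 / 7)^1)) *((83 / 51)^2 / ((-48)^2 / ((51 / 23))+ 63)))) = 1002940755 / 96446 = 10398.99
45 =45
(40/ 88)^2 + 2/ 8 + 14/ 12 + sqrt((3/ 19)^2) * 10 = 88343/ 27588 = 3.20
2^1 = 2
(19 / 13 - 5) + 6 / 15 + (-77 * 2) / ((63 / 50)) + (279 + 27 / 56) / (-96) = -134470057 / 1048320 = -128.27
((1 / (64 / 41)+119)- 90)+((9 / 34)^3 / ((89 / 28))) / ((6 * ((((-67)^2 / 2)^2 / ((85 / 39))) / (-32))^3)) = 3035184018874456536857763934661 / 102399460837092893187036544832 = 29.64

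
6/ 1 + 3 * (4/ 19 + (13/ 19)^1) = 165/ 19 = 8.68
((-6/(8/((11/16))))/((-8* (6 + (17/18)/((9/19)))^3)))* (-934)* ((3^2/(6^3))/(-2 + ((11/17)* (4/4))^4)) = 228013367080257/84729976754528000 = 0.00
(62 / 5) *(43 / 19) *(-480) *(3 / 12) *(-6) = 383904 / 19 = 20205.47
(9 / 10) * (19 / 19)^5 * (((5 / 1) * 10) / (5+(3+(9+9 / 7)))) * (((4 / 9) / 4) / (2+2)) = 35 / 512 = 0.07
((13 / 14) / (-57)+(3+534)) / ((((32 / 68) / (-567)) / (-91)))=17898559497 / 304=58876840.45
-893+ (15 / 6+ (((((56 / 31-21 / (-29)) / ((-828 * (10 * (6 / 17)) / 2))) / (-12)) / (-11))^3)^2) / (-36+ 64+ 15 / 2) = -1330873637638615444757790223949476116761672809340251981199 / 1490457558161798425467729358976826074896105823533006848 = -892.93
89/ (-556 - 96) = -89/ 652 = -0.14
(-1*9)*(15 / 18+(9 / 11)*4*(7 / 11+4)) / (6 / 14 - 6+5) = 244041 / 968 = 252.11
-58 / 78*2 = -58 / 39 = -1.49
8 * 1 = 8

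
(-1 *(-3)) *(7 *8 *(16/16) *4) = 672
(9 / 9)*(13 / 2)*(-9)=-117 / 2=-58.50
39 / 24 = 1.62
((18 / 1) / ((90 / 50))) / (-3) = -10 / 3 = -3.33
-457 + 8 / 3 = -1363 / 3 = -454.33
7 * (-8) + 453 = 397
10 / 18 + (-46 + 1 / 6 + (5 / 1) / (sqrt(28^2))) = -45.10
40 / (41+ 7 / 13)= 26 / 27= 0.96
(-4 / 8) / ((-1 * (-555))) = -1 / 1110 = -0.00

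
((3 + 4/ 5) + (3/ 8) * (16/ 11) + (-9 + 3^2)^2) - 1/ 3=662/ 165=4.01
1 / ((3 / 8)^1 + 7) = 8 / 59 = 0.14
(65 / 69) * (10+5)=325 / 23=14.13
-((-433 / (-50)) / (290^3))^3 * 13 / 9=-1055375581 / 16320539222852625000000000000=-0.00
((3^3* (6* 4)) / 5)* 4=2592 / 5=518.40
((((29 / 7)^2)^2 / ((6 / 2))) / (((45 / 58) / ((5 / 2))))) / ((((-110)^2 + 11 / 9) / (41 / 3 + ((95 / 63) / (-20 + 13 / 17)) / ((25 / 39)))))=0.35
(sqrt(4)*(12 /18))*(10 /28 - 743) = -20794 /21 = -990.19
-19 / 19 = -1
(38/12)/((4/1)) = 0.79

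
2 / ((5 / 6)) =12 / 5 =2.40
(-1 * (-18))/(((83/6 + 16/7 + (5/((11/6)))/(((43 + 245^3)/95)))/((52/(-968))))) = -6022175796/100390540063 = -0.06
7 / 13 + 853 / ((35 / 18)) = 199847 / 455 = 439.22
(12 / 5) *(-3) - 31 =-38.20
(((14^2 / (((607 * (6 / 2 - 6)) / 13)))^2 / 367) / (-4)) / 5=-1623076 / 6084935235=-0.00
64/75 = 0.85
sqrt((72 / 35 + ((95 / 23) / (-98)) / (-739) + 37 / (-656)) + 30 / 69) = sqrt(23183059156477355) / 97562780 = 1.56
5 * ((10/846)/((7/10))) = 250/2961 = 0.08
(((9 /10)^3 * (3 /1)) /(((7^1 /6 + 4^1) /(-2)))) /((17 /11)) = -0.55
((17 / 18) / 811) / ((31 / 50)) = 425 / 226269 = 0.00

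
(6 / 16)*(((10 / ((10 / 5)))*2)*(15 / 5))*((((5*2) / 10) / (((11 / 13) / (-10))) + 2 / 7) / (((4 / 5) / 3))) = -74925 / 154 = -486.53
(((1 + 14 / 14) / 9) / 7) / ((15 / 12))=8 / 315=0.03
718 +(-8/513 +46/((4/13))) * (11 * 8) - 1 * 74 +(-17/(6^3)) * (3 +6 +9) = 28311877/2052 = 13797.21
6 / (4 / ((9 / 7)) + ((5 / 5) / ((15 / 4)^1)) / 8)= 540 / 283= 1.91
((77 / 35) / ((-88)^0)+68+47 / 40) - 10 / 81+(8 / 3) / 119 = 71.27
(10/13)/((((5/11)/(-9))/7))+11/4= -5401/52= -103.87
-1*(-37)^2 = -1369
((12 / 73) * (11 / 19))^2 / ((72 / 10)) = 2420 / 1923769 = 0.00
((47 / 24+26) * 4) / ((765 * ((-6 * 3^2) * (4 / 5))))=-671 / 198288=-0.00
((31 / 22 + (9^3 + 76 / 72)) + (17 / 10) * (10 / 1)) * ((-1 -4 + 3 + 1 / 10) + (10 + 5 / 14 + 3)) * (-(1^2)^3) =-8575.27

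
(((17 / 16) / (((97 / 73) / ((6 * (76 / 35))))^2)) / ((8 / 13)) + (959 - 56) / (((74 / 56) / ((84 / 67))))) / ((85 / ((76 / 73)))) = 2220903241697682 / 177295564124875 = 12.53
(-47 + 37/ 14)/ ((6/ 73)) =-15111/ 28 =-539.68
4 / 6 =2 / 3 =0.67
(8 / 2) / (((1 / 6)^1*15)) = 8 / 5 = 1.60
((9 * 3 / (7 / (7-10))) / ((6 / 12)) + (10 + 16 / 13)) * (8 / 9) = -8672 / 819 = -10.59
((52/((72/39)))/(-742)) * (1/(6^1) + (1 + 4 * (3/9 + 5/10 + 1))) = -2873/8904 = -0.32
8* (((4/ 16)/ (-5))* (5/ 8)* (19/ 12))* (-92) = 437/ 12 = 36.42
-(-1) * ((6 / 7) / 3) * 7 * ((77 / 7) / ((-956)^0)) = 22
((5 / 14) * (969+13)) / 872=2455 / 6104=0.40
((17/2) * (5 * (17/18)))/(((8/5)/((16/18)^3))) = 115600/6561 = 17.62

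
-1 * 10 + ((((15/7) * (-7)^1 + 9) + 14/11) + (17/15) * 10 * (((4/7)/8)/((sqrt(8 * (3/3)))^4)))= -217541/14784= -14.71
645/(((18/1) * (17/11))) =2365/102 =23.19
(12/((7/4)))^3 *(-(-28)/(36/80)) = 983040/49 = 20062.04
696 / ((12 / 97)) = 5626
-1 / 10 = -0.10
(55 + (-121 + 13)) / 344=-53 / 344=-0.15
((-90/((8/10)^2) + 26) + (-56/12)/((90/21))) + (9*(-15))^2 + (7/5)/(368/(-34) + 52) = 18109.32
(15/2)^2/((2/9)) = 2025/8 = 253.12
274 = 274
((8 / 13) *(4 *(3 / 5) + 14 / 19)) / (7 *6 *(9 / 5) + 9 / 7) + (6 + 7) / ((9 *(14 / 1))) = 397907 / 3101826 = 0.13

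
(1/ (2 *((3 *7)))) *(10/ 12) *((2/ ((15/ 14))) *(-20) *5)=-100/ 27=-3.70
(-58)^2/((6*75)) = 7.48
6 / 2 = 3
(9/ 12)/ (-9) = -1/ 12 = -0.08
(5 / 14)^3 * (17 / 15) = 0.05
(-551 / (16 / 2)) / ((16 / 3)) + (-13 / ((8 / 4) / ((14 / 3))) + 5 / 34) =-281359 / 6528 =-43.10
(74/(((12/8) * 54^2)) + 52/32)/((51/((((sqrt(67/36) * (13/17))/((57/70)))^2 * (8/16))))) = 398462880725/15080960600208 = 0.03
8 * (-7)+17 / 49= -2727 / 49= -55.65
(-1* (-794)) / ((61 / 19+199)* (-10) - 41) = -15086 / 39199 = -0.38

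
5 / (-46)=-5 / 46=-0.11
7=7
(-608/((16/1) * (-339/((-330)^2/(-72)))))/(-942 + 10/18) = 172425/957449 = 0.18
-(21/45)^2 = -49/225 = -0.22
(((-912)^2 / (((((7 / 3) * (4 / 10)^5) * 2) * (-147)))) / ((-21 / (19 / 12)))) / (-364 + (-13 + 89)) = -21434375 / 691488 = -31.00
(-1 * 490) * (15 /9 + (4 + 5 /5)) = -9800 /3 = -3266.67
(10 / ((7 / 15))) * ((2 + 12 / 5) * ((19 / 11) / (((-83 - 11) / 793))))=-452010 / 329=-1373.89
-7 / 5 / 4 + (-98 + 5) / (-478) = -743 / 4780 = -0.16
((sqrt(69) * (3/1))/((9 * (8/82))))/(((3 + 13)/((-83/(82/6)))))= -83 * sqrt(69)/64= -10.77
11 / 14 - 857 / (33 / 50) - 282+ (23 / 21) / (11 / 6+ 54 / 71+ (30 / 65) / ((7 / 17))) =-105079717151 / 66531234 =-1579.40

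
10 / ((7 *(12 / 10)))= 25 / 21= 1.19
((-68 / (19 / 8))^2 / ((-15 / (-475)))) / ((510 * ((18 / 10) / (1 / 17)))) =2560 / 1539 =1.66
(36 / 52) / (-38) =-0.02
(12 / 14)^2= 36 / 49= 0.73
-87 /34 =-2.56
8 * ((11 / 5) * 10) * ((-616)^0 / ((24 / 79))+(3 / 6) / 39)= 22682 / 39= 581.59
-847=-847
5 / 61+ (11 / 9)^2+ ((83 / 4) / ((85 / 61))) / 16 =67372123 / 26879040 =2.51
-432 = -432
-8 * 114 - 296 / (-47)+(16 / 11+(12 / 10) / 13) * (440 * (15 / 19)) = -4276456 / 11609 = -368.37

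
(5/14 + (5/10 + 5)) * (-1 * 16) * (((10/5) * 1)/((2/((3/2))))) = -984/7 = -140.57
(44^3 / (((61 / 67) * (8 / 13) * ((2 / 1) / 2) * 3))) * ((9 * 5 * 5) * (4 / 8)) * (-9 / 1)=-51313322.95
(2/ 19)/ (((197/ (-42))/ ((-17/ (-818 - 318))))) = -357/ 1063012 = -0.00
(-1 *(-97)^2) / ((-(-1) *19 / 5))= -47045 / 19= -2476.05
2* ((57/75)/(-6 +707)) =38/17525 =0.00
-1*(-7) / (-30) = -7 / 30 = -0.23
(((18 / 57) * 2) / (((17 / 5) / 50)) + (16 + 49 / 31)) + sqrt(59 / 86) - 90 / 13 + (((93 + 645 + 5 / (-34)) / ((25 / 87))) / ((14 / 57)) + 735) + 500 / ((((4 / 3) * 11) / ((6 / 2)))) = sqrt(5074) / 86 + 11337571569791 / 1002301300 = 11312.37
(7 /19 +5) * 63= 6426 /19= 338.21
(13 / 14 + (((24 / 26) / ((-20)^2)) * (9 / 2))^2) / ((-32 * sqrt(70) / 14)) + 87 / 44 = 87 / 44 - 43945103 * sqrt(70) / 7571200000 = 1.93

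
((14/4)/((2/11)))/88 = 7/32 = 0.22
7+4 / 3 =25 / 3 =8.33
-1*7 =-7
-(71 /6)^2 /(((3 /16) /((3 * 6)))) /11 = -40328 /33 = -1222.06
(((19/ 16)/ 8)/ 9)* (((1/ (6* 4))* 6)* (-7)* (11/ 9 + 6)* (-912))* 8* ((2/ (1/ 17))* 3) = 2792335/ 18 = 155129.72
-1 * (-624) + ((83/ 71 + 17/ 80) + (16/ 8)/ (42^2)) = 1566508487/ 2504880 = 625.38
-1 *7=-7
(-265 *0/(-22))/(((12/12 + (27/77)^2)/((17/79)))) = 0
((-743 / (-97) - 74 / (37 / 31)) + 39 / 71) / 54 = -20581 / 20661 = -1.00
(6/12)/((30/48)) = 4/5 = 0.80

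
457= 457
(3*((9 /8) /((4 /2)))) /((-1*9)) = -3 /16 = -0.19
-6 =-6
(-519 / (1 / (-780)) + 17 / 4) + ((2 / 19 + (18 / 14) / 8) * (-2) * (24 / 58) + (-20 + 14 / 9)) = 56208065149 / 138852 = 404805.59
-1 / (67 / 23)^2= -529 / 4489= -0.12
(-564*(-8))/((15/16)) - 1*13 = 23999/5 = 4799.80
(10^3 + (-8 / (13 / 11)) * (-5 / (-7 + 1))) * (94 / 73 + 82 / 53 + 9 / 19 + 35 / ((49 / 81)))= 58122810280 / 955643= 60820.63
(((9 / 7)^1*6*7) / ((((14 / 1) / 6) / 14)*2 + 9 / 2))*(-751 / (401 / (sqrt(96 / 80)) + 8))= -22.43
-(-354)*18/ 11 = 6372/ 11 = 579.27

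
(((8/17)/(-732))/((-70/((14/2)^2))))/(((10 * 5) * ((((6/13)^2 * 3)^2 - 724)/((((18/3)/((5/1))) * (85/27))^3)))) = -57778903/86157992671875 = -0.00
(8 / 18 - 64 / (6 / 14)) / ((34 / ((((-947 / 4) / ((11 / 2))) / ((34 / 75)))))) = 7931125 / 19074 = 415.81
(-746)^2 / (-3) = -556516 / 3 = -185505.33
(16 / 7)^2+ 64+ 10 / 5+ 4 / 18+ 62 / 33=355702 / 4851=73.33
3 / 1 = 3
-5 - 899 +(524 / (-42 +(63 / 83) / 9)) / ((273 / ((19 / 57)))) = -2575811596 / 2849301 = -904.02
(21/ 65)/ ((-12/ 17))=-119/ 260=-0.46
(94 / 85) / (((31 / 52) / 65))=63544 / 527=120.58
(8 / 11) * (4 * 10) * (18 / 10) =576 / 11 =52.36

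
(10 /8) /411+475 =780905 /1644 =475.00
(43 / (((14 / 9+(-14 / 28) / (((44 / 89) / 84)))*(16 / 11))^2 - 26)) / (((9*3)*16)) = 1888689 / 278730125920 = 0.00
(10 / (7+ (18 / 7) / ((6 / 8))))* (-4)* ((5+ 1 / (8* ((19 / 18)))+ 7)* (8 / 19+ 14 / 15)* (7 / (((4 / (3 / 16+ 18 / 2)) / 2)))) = -426784953 / 210824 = -2024.37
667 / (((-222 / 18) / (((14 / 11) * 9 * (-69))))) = 17396694 / 407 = 42743.72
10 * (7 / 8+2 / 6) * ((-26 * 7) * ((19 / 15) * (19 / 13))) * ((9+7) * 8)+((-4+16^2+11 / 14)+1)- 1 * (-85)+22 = -65616109 / 126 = -520762.77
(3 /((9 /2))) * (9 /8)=3 /4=0.75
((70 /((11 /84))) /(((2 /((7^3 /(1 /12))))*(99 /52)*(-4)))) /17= -17479280 /2057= -8497.46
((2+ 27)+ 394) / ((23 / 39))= 16497 / 23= 717.26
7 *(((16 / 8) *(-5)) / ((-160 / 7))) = 49 / 16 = 3.06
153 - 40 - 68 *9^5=-4015219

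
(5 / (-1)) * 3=-15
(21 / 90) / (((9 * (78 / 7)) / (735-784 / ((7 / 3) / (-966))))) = 756.90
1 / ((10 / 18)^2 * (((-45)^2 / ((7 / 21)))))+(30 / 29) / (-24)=-9259 / 217500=-0.04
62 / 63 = 0.98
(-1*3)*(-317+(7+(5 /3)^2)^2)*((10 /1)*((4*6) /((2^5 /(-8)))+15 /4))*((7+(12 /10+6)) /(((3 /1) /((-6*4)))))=5092972 /3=1697657.33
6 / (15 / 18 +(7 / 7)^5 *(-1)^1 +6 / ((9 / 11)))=36 / 43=0.84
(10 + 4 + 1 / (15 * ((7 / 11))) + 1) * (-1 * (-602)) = 9093.07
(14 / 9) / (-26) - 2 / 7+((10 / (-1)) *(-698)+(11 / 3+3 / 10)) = 57195857 / 8190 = 6983.62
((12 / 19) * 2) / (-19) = -24 / 361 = -0.07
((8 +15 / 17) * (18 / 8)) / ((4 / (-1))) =-1359 / 272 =-5.00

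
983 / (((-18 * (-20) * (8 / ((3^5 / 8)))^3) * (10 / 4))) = 1567219509 / 26214400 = 59.78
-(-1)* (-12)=-12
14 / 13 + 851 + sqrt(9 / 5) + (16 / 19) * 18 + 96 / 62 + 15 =3 * sqrt(5) / 5 + 6767128 / 7657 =885.12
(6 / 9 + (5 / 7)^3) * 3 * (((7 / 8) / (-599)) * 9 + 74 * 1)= 228.86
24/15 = 8/5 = 1.60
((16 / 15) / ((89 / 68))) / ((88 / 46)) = 0.43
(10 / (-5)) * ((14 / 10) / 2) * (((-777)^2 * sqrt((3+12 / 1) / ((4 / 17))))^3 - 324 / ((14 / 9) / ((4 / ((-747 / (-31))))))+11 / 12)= 46933 / 996 - 78558707388046647573 * sqrt(255) / 8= -156810244560931599283.13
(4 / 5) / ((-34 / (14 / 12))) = -7 / 255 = -0.03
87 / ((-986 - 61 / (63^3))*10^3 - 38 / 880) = -9571799160 / 108480422070893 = -0.00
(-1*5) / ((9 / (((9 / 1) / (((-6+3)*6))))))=5 / 18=0.28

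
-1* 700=-700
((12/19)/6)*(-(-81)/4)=81/38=2.13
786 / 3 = 262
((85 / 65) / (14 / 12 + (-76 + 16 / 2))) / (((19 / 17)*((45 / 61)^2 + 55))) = -3226107 / 10235516980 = -0.00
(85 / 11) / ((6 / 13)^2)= 14365 / 396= 36.28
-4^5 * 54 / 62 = -27648 / 31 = -891.87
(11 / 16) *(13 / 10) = 0.89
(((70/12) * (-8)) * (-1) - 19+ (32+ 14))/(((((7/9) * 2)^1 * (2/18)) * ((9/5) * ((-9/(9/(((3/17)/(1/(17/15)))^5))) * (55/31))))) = -64228125/154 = -417065.75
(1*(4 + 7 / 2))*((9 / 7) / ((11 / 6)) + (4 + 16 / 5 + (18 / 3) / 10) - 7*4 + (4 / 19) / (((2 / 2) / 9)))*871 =-336483849 / 2926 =-114997.90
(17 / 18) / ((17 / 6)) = 1 / 3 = 0.33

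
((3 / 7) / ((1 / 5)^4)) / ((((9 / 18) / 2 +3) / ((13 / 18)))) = 1250 / 21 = 59.52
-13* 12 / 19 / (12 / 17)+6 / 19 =-215 / 19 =-11.32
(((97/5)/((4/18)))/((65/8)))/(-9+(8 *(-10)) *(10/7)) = -24444/280475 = -0.09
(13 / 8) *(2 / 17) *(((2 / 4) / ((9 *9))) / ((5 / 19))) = 247 / 55080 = 0.00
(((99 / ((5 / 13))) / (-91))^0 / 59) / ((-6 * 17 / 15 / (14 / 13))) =-0.00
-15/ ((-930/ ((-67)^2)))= 4489/ 62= 72.40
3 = 3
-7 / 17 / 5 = -7 / 85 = -0.08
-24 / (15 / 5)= -8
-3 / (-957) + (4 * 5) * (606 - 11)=3796101 / 319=11900.00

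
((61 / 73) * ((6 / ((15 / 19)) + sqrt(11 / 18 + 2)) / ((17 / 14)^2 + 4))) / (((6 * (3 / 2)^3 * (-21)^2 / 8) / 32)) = 124928 * sqrt(94) / 171305523 + 9494528 / 285509205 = 0.04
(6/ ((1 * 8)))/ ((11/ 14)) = 21/ 22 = 0.95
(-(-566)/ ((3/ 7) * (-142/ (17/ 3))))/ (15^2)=-33677/ 143775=-0.23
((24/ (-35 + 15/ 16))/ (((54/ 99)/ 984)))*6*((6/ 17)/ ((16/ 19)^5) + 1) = -13982.58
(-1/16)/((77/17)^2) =-289/94864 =-0.00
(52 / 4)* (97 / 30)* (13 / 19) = 16393 / 570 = 28.76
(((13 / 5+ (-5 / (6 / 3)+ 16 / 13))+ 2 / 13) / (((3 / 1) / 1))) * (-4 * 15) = -386 / 13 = -29.69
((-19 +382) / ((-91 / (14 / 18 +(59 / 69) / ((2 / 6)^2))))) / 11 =-19294 / 6279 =-3.07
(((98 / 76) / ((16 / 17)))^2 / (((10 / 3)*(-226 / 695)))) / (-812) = 41335959 / 19382222848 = 0.00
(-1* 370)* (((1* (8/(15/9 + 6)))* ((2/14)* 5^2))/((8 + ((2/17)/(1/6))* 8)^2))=-4009875/541604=-7.40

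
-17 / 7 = -2.43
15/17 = 0.88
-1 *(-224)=224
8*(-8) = -64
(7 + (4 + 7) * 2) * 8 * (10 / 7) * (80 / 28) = 46400 / 49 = 946.94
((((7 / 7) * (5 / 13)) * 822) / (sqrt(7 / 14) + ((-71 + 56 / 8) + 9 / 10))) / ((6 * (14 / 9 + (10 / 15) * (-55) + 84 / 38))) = 2928375 * sqrt(2) / 14558521159 + 369560925 / 14558521159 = 0.03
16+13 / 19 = 317 / 19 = 16.68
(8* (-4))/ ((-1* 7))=32/ 7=4.57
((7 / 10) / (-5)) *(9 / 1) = -63 / 50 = -1.26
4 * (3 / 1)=12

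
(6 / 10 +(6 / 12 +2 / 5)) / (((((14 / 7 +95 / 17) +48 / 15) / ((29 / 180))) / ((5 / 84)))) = 0.00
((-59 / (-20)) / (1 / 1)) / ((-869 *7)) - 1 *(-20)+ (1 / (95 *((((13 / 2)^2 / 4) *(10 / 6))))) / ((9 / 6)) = 39064857379 / 1953251300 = 20.00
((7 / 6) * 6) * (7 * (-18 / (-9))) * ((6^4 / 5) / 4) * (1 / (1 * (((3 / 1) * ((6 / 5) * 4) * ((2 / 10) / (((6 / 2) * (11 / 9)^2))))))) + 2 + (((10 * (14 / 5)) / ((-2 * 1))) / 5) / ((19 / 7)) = 9882.64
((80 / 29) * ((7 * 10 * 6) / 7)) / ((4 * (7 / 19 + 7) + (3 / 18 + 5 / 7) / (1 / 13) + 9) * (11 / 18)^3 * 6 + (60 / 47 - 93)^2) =0.02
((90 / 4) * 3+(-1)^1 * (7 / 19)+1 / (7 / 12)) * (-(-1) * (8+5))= 238069 / 266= 895.00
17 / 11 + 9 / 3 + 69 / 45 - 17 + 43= 5293 / 165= 32.08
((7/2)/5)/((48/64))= 14/15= 0.93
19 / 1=19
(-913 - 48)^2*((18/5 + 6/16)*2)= 146839839/20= 7341991.95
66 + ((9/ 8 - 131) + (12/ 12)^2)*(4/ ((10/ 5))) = -767/ 4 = -191.75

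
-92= -92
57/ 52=1.10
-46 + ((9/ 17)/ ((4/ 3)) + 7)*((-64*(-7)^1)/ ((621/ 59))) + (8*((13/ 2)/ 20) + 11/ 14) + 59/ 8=826504801/ 2955960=279.61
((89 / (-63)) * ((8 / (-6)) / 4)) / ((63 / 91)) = 0.68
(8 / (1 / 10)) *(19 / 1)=1520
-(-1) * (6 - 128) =-122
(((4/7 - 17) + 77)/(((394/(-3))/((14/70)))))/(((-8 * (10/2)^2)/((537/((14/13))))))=1109979/4826500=0.23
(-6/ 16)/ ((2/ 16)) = -3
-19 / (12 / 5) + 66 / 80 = -851 / 120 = -7.09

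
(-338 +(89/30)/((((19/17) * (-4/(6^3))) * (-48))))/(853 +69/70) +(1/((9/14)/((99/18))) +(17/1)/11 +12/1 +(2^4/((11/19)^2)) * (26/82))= 14947726753637/405699030792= 36.84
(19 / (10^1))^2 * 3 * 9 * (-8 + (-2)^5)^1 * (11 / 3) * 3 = -214434 / 5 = -42886.80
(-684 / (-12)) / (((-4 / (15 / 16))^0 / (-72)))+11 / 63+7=-258100 / 63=-4096.83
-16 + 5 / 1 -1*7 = -18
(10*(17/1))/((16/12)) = 255/2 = 127.50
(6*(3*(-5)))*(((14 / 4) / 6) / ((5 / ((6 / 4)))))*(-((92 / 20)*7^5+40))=1218297.15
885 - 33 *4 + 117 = 870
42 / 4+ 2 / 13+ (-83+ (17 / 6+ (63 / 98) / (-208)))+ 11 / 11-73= -1236283 / 8736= -141.52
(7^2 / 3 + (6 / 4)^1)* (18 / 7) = 321 / 7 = 45.86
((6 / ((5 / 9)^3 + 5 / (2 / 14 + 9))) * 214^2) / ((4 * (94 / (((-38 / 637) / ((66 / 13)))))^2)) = 32138900064 / 21508616194835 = 0.00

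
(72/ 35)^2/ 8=648/ 1225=0.53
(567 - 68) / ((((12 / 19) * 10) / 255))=161177 / 8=20147.12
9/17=0.53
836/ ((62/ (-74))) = -30932/ 31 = -997.81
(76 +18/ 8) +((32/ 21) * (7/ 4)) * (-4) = 811/ 12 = 67.58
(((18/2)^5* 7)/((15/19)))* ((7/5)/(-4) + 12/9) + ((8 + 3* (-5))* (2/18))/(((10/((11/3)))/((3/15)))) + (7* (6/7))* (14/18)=278016991/540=514846.28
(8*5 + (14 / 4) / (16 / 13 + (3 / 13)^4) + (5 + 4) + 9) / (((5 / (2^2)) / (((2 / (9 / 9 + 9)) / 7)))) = 1714782 / 1233155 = 1.39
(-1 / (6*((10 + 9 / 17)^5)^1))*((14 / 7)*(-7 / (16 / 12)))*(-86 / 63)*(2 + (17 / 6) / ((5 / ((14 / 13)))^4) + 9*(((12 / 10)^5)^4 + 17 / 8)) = -1461436545828651229703541531001 / 216233211075856251525878906250000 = -0.01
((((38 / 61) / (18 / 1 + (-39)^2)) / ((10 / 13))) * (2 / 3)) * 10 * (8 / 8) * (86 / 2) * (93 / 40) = 17329 / 49410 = 0.35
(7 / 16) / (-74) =-7 / 1184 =-0.01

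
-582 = -582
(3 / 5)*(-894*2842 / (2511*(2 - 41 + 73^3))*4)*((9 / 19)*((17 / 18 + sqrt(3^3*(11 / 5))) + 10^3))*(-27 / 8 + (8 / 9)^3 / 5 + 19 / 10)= 38322949*sqrt(165) / 16184085525 + 690464572133 / 174788123670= 3.98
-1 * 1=-1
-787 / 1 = -787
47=47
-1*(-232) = 232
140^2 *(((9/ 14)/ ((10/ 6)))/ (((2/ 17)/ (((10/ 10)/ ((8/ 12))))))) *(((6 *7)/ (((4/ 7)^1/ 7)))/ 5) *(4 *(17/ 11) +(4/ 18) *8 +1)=88866030.27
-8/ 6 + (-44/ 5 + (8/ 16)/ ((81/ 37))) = -8023/ 810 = -9.90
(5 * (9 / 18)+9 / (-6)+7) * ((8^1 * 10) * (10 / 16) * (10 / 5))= 800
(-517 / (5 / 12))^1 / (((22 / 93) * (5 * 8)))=-13113 / 100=-131.13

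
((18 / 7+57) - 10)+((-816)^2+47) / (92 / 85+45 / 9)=396391684 / 3619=109530.72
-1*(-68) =68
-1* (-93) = 93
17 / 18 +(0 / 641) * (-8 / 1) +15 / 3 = 107 / 18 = 5.94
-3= -3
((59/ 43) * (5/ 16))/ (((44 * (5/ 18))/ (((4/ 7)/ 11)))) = 531/ 291368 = 0.00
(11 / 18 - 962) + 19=-16963 / 18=-942.39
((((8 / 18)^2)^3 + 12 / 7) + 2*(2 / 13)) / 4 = 24539470 / 48361131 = 0.51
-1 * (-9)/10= 9/10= 0.90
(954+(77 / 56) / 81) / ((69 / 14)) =4327421 / 22356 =193.57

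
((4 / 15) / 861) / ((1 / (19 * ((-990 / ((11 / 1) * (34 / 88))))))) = -6688 / 4879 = -1.37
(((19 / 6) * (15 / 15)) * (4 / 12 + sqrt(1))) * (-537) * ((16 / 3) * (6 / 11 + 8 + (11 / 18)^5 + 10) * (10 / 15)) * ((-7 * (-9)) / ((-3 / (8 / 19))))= 1328028.43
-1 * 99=-99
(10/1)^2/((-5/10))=-200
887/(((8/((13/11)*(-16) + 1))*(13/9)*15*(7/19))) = -9960123/40040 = -248.75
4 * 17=68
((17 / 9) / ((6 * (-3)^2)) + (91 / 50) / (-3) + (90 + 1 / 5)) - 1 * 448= -2177108 / 6075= -358.37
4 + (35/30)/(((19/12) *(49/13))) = 558/133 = 4.20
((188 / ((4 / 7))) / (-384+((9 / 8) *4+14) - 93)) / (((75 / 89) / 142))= -1187972 / 9825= -120.91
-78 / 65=-6 / 5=-1.20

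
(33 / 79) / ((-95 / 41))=-1353 / 7505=-0.18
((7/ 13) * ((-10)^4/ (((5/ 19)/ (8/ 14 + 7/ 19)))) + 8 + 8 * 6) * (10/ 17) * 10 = 25072800/ 221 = 113451.58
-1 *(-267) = 267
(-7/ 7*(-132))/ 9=14.67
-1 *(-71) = 71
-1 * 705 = -705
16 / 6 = 8 / 3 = 2.67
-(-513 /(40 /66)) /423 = 1881 /940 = 2.00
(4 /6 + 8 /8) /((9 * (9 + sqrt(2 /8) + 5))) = 10 /783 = 0.01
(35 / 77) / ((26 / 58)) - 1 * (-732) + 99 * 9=232234 / 143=1624.01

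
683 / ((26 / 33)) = 22539 / 26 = 866.88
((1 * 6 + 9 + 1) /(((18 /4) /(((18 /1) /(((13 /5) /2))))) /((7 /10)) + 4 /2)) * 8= 51.94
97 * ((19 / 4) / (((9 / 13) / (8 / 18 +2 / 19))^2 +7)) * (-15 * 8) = -82563672360 / 12821509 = -6439.47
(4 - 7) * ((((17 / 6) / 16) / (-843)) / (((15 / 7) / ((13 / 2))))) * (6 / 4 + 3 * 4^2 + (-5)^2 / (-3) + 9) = 465647 / 4855680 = 0.10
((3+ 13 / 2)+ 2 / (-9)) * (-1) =-167 / 18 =-9.28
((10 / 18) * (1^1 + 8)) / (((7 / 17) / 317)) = 26945 / 7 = 3849.29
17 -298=-281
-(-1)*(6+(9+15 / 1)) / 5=6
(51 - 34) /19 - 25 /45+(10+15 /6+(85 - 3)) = 32435 /342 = 94.84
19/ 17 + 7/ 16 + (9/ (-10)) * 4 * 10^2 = -97497/ 272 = -358.44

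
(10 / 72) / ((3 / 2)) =5 / 54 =0.09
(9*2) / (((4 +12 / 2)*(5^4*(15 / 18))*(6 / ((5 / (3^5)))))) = 1 / 84375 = 0.00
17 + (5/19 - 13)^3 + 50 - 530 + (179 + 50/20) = -32206593/13718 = -2347.76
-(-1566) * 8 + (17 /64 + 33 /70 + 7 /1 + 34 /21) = 84251033 /6720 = 12537.36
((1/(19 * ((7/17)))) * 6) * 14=204/19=10.74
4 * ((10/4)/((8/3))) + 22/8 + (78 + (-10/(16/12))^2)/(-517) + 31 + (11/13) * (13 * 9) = 281745/2068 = 136.24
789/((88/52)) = 10257/22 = 466.23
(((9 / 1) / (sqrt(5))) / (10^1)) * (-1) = -9 * sqrt(5) / 50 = -0.40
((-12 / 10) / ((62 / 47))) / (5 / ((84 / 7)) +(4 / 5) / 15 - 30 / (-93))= -940 / 819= -1.15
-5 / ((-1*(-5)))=-1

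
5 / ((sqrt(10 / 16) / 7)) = 14 * sqrt(10) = 44.27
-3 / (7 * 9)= -1 / 21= -0.05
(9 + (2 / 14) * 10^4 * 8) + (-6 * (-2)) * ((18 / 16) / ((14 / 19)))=320765 / 28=11455.89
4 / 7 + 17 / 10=159 / 70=2.27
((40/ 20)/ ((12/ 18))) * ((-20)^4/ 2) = 240000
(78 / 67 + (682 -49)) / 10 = 42489 / 670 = 63.42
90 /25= 18 /5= 3.60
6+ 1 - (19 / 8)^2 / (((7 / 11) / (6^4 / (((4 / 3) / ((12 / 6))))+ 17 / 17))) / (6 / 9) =-23164513 / 896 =-25853.25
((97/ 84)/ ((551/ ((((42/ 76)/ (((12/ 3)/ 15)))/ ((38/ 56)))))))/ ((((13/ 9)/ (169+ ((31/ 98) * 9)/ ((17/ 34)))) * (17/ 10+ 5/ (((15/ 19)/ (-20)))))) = -420349500/ 67860277849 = -0.01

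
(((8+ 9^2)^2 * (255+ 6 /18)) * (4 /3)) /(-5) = -24269944 /45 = -539332.09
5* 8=40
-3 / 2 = -1.50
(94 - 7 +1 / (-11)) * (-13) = -12428 / 11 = -1129.82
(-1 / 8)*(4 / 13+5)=-0.66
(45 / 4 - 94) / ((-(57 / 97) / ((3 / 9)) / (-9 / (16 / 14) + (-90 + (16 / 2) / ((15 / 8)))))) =-360657931 / 82080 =-4393.98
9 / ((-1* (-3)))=3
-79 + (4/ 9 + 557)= 4306/ 9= 478.44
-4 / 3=-1.33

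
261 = 261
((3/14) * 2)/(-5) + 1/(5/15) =102/35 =2.91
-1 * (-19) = 19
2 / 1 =2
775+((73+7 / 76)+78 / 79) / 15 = 70241273 / 90060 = 779.94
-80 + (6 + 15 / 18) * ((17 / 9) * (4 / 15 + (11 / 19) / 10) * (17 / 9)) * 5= -2240255 / 55404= -40.43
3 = 3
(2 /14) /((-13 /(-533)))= 41 /7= 5.86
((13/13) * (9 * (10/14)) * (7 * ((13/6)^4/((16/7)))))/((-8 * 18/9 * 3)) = -999635/110592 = -9.04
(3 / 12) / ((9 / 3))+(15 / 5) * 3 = 9.08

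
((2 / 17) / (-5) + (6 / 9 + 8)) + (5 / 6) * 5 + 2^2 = 8573 / 510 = 16.81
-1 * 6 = -6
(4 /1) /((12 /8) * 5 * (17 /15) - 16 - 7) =-8 /29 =-0.28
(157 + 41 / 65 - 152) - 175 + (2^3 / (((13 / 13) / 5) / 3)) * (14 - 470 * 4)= -224089.37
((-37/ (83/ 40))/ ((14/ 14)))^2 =2190400/ 6889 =317.96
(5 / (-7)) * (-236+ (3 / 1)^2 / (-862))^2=-29563028915 / 743044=-39786.38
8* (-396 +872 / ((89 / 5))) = -247072 / 89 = -2776.09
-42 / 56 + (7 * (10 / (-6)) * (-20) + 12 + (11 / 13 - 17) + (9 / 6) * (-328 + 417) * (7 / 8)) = 215431 / 624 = 345.24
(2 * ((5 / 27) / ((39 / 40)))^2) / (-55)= -16000 / 12196899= -0.00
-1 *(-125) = 125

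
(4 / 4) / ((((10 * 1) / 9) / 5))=9 / 2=4.50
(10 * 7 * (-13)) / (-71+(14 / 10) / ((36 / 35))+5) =2520 / 179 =14.08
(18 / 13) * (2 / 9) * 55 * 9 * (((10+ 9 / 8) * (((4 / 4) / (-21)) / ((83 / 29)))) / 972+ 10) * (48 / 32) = 573409265 / 250992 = 2284.57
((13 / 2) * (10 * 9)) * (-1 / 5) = -117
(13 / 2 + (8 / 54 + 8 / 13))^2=52.76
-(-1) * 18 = 18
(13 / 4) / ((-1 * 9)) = -13 / 36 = -0.36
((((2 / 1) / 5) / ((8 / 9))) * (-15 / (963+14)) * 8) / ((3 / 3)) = -54 / 977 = -0.06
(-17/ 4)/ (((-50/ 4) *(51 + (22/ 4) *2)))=17/ 3100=0.01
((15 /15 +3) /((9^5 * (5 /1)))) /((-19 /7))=-28 /5609655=-0.00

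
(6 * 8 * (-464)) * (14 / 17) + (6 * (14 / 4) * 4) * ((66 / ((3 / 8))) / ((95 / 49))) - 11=-17324453 / 1615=-10727.22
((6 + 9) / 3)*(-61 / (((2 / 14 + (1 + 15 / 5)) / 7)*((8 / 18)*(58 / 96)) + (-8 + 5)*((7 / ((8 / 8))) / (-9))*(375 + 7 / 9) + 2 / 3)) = -1614060 / 4644473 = -0.35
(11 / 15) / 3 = 11 / 45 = 0.24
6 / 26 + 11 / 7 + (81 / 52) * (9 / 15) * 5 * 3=443 / 28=15.82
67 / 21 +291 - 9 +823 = 23272 / 21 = 1108.19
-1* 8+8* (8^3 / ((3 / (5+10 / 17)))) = 388712 / 51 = 7621.80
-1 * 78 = -78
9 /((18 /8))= 4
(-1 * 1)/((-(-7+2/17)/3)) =-17/39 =-0.44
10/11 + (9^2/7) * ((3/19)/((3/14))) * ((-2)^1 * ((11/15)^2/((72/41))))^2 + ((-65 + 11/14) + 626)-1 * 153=244645404617/592515000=412.89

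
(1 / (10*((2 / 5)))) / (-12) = -1 / 48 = -0.02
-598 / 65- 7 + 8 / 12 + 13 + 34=472 / 15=31.47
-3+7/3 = -2/3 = -0.67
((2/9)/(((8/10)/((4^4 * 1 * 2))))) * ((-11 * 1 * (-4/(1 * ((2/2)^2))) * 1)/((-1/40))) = -2252800/9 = -250311.11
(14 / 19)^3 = 2744 / 6859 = 0.40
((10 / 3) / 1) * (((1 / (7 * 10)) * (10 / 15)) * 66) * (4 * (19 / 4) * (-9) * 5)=-12540 / 7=-1791.43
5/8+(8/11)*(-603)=-38537/88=-437.92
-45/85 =-9/17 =-0.53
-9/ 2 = -4.50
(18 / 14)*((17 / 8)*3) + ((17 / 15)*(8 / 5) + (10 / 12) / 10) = 42391 / 4200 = 10.09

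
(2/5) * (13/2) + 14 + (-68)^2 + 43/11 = 255448/55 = 4644.51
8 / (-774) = -4 / 387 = -0.01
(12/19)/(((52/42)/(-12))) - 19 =-6205/247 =-25.12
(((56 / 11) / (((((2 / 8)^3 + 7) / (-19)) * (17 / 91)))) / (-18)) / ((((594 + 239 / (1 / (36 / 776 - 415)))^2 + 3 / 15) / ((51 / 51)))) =583050890240 / 1381913236603164283227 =0.00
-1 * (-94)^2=-8836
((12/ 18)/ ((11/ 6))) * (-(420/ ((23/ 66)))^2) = -279417600/ 529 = -528199.62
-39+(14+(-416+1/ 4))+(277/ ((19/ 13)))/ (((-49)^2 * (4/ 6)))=-80404691/ 182476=-440.63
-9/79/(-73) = 9/5767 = 0.00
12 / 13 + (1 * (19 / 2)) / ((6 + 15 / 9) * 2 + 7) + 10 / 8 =9053 / 3484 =2.60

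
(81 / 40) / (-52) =-81 / 2080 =-0.04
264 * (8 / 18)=117.33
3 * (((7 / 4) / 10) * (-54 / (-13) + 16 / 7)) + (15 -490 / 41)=68539 / 10660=6.43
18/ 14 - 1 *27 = -180/ 7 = -25.71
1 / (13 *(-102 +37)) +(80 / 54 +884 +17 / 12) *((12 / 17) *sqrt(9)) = 80938274 / 43095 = 1878.14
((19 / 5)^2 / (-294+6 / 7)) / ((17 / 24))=-266 / 3825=-0.07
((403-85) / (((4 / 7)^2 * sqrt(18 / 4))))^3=17515230173 * sqrt(2) / 256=96758890.85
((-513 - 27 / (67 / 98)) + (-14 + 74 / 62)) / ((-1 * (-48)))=-587063 / 49848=-11.78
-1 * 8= -8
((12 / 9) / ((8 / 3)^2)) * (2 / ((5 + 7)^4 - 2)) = 3 / 165872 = 0.00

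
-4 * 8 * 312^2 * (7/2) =-10902528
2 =2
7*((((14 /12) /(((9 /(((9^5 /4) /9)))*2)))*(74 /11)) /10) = 440559 /880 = 500.64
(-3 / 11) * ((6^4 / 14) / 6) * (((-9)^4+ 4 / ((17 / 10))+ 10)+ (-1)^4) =-27663.51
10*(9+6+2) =170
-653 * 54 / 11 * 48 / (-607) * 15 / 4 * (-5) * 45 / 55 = -285622200 / 73447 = -3888.82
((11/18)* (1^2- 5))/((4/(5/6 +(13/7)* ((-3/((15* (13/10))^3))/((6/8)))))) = -584881/1149876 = -0.51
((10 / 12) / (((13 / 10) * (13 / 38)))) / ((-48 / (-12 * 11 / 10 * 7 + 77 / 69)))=2991835 / 839592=3.56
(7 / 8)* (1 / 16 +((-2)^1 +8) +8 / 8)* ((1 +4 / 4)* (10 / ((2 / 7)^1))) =27685 / 64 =432.58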